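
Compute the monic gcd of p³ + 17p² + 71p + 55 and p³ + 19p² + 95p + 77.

p² + 12p + 11

Euclidean algorithm in ℚ[p]:
  p³ + 17p² + 71p + 55 = (p³ + 19p² + 95p + 77) + (-2p² - 24p - 22)
  p³ + 19p² + 95p + 77 = (-(1/2)p - 7/2)(-2p² - 24p - 22) + (0)
Last nonzero remainder: -2p² - 24p - 22. Dividing through by -2 gives the monic gcd p² + 12p + 11.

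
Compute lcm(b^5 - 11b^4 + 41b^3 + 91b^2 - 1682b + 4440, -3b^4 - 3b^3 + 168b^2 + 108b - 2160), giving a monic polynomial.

Repeated division with remainder:
  b^5 - 11b^4 + 41b^3 + 91b^2 - 1682b + 4440 = (-(1/3)b + 4)(-3b^4 - 3b^3 + 168b^2 + 108b - 2160) + (109b^3 - 545b^2 - 2834b + 13080)
  -3b^4 - 3b^3 + 168b^2 + 108b - 2160 = (-(3/109)b - 18/109)(109b^3 - 545b^2 - 2834b + 13080) + (0)
Last nonzero remainder: 109b^3 - 545b^2 - 2834b + 13080. Dividing through by 109 gives the monic gcd b^3 - 5b^2 - 26b + 120.
Then lcm(f, g) = f·g / gcd(f, g); expanding and making the result monic gives the answer.

b^6 - 5b^5 - 25b^4 + 337b^3 - 1136b^2 - 5652b + 26640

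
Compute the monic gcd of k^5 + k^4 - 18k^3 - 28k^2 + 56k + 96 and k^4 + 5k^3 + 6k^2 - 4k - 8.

Euclidean algorithm in ℚ[k]:
  k^5 + k^4 - 18k^3 - 28k^2 + 56k + 96 = (k - 4)(k^4 + 5k^3 + 6k^2 - 4k - 8) + (-4k^3 + 48k + 64)
  k^4 + 5k^3 + 6k^2 - 4k - 8 = (-(1/4)k - 5/4)(-4k^3 + 48k + 64) + (18k^2 + 72k + 72)
  -4k^3 + 48k + 64 = (-(2/9)k + 8/9)(18k^2 + 72k + 72) + (0)
Last nonzero remainder: 18k^2 + 72k + 72. Dividing through by 18 gives the monic gcd k^2 + 4k + 4.

k^2 + 4k + 4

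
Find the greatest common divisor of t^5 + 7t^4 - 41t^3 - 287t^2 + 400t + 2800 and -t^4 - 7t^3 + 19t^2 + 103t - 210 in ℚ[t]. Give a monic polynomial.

t^2 + 12t + 35

By polynomial division,
  t^5 + 7t^4 - 41t^3 - 287t^2 + 400t + 2800 = (-t)(-t^4 - 7t^3 + 19t^2 + 103t - 210) + (-22t^3 - 184t^2 + 190t + 2800)
  -t^4 - 7t^3 + 19t^2 + 103t - 210 = ((1/22)t - 15/242)(-22t^3 - 184t^2 + 190t + 2800) + (-(126/121)t^2 - (1512/121)t - 4410/121)
  -22t^3 - 184t^2 + 190t + 2800 = ((1331/63)t - 4840/63)(-(126/121)t^2 - (1512/121)t - 4410/121) + (0)
Last nonzero remainder: -(126/121)t^2 - (1512/121)t - 4410/121. Dividing through by -126/121 gives the monic gcd t^2 + 12t + 35.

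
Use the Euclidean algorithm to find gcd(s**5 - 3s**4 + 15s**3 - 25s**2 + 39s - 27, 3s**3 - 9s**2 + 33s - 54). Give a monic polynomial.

By polynomial division,
  s**5 - 3s**4 + 15s**3 - 25s**2 + 39s - 27 = ((1/3)s**2 + 4/3)(3s**3 - 9s**2 + 33s - 54) + (5s**2 - 5s + 45)
  3s**3 - 9s**2 + 33s - 54 = ((3/5)s - 6/5)(5s**2 - 5s + 45) + (0)
Last nonzero remainder: 5s**2 - 5s + 45. Dividing through by 5 gives the monic gcd s**2 - s + 9.

s**2 - s + 9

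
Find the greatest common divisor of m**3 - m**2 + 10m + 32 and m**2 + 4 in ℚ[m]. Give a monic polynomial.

1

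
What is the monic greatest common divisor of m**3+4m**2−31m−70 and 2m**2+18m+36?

1

By polynomial division,
  m**3+4m**2−31m−70 = ((1/2)m−5/2)(2m**2+18m+36) + (−4m+20)
  2m**2+18m+36 = (−(1/2)m−7)(−4m+20) + (176)
  −4m+20 = (−(1/44)m+5/44)(176) + (0)
The last nonzero remainder is the constant 176, so the polynomials are coprime and gcd = 1.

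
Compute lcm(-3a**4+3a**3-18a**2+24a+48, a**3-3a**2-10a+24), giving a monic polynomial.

a**6-2a**5-5a**4-2a**3-80a**2+112a+192

Repeated division with remainder:
  -3a**4+3a**3-18a**2+24a+48 = (-3a-6)(a**3-3a**2-10a+24) + (-66a**2+36a+192)
  a**3-3a**2-10a+24 = (-(1/66)a+9/242)(-66a**2+36a+192) + (-(1020/121)a+2040/121)
  -66a**2+36a+192 = ((1331/170)a+968/85)(-(1020/121)a+2040/121) + (0)
Last nonzero remainder: -(1020/121)a+2040/121. Dividing through by -1020/121 gives the monic gcd a-2.
Then lcm(f, g) = f·g / gcd(f, g); expanding and making the result monic gives the answer.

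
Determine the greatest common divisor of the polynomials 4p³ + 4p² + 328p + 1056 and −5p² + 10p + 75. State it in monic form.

p + 3

Euclidean algorithm in ℚ[p]:
  4p³ + 4p² + 328p + 1056 = (−(4/5)p − 12/5)(−5p² + 10p + 75) + (412p + 1236)
  −5p² + 10p + 75 = (−(5/412)p + 25/412)(412p + 1236) + (0)
Last nonzero remainder: 412p + 1236. Dividing through by 412 gives the monic gcd p + 3.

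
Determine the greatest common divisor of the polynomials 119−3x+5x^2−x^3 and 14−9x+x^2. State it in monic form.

−7+x

By polynomial division,
  −x^3+5x^2−3x+119 = (−x−4)(x^2−9x+14) + (−25x+175)
  x^2−9x+14 = (−(1/25)x+2/25)(−25x+175) + (0)
Last nonzero remainder: −25x+175. Dividing through by −25 gives the monic gcd x−7.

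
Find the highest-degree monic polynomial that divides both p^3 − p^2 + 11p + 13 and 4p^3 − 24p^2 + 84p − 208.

p^2 − 2p + 13

By polynomial division,
  p^3 − p^2 + 11p + 13 = (1/4)(4p^3 − 24p^2 + 84p − 208) + (5p^2 − 10p + 65)
  4p^3 − 24p^2 + 84p − 208 = ((4/5)p − 16/5)(5p^2 − 10p + 65) + (0)
Last nonzero remainder: 5p^2 − 10p + 65. Dividing through by 5 gives the monic gcd p^2 − 2p + 13.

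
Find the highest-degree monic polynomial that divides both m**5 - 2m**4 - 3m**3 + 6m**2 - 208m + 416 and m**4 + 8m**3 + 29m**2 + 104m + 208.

Euclidean algorithm in ℚ[m]:
  m**5 - 2m**4 - 3m**3 + 6m**2 - 208m + 416 = (m - 10)(m**4 + 8m**3 + 29m**2 + 104m + 208) + (48m**3 + 192m**2 + 624m + 2496)
  m**4 + 8m**3 + 29m**2 + 104m + 208 = ((1/48)m + 1/12)(48m**3 + 192m**2 + 624m + 2496) + (0)
Last nonzero remainder: 48m**3 + 192m**2 + 624m + 2496. Dividing through by 48 gives the monic gcd m**3 + 4m**2 + 13m + 52.

m**3 + 4m**2 + 13m + 52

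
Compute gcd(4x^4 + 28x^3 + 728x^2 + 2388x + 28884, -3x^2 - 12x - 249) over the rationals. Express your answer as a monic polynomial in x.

Repeated division with remainder:
  4x^4 + 28x^3 + 728x^2 + 2388x + 28884 = (-(4/3)x^2 - 4x - 116)(-3x^2 - 12x - 249) + (0)
Last nonzero remainder: -3x^2 - 12x - 249. Dividing through by -3 gives the monic gcd x^2 + 4x + 83.

x^2 + 4x + 83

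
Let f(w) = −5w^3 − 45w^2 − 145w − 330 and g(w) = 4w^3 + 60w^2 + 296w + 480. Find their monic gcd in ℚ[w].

Euclidean algorithm in ℚ[w]:
  −5w^3 − 45w^2 − 145w − 330 = (−5/4)(4w^3 + 60w^2 + 296w + 480) + (30w^2 + 225w + 270)
  4w^3 + 60w^2 + 296w + 480 = ((2/15)w + 1)(30w^2 + 225w + 270) + (35w + 210)
  30w^2 + 225w + 270 = ((6/7)w + 9/7)(35w + 210) + (0)
Last nonzero remainder: 35w + 210. Dividing through by 35 gives the monic gcd w + 6.

w + 6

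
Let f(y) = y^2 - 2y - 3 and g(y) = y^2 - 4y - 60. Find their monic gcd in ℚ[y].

By polynomial division,
  y^2 - 2y - 3 = (y^2 - 4y - 60) + (2y + 57)
  y^2 - 4y - 60 = ((1/2)y - 65/4)(2y + 57) + (3465/4)
  2y + 57 = ((8/3465)y + 76/1155)(3465/4) + (0)
The last nonzero remainder is the constant 3465/4, so the polynomials are coprime and gcd = 1.

1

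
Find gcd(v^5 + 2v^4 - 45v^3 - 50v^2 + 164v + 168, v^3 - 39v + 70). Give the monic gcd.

Repeated division with remainder:
  v^5 + 2v^4 - 45v^3 - 50v^2 + 164v + 168 = (v^2 + 2v - 6)(v^3 - 39v + 70) + (-42v^2 - 210v + 588)
  v^3 - 39v + 70 = (-(1/42)v + 5/42)(-42v^2 - 210v + 588) + (0)
Last nonzero remainder: -42v^2 - 210v + 588. Dividing through by -42 gives the monic gcd v^2 + 5v - 14.

v^2 + 5v - 14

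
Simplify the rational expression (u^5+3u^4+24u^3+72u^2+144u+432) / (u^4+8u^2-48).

Repeated division with remainder:
  u^5+3u^4+24u^3+72u^2+144u+432 = (u+3)(u^4+8u^2-48) + (16u^3+48u^2+192u+576)
  u^4+8u^2-48 = ((1/16)u-3/16)(16u^3+48u^2+192u+576) + (5u^2+60)
  16u^3+48u^2+192u+576 = ((16/5)u+48/5)(5u^2+60) + (0)
Last nonzero remainder: 5u^2+60. Dividing through by 5 gives the monic gcd u^2+12.
Cancel u^2+12 from numerator and denominator to get the reduced form.

(u^3+3u^2+12u+36)/(u^2-4)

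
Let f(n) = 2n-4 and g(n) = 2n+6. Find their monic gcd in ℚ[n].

Repeated division with remainder:
  2n-4 = (2n+6) + (-10)
  2n+6 = (-(1/5)n-3/5)(-10) + (0)
The last nonzero remainder is the constant -10, so the polynomials are coprime and gcd = 1.

1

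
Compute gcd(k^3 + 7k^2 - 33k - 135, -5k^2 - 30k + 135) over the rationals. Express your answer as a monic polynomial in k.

k + 9

Repeated division with remainder:
  k^3 + 7k^2 - 33k - 135 = (-(1/5)k - 1/5)(-5k^2 - 30k + 135) + (-12k - 108)
  -5k^2 - 30k + 135 = ((5/12)k - 5/4)(-12k - 108) + (0)
Last nonzero remainder: -12k - 108. Dividing through by -12 gives the monic gcd k + 9.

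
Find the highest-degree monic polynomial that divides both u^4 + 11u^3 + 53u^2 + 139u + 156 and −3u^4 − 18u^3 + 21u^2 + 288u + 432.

By polynomial division,
  u^4 + 11u^3 + 53u^2 + 139u + 156 = (−1/3)(−3u^4 − 18u^3 + 21u^2 + 288u + 432) + (5u^3 + 60u^2 + 235u + 300)
  −3u^4 − 18u^3 + 21u^2 + 288u + 432 = (−(3/5)u + 18/5)(5u^3 + 60u^2 + 235u + 300) + (−54u^2 − 378u − 648)
  5u^3 + 60u^2 + 235u + 300 = (−(5/54)u − 25/54)(−54u^2 − 378u − 648) + (0)
Last nonzero remainder: −54u^2 − 378u − 648. Dividing through by −54 gives the monic gcd u^2 + 7u + 12.

u^2 + 7u + 12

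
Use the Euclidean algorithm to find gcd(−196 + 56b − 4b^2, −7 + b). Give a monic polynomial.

−7 + b

Repeated division with remainder:
  −4b^2 + 56b − 196 = (−4b + 28)(b − 7) + (0)
The last nonzero remainder b − 7 is already monic.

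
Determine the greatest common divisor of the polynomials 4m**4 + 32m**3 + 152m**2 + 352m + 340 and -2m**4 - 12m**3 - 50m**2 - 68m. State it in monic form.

m**2 + 4m + 17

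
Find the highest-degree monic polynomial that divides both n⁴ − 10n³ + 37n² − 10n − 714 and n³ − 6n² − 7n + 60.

Repeated division with remainder:
  n⁴ − 10n³ + 37n² − 10n − 714 = (n − 4)(n³ − 6n² − 7n + 60) + (20n² − 98n − 474)
  n³ − 6n² − 7n + 60 = ((1/20)n − 11/200)(20n² − 98n − 474) + ((1131/100)n + 3393/100)
  20n² − 98n − 474 = ((2000/1131)n − 15800/1131)((1131/100)n + 3393/100) + (0)
Last nonzero remainder: (1131/100)n + 3393/100. Dividing through by 1131/100 gives the monic gcd n + 3.

n + 3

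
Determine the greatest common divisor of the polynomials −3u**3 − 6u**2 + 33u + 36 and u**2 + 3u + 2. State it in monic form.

u + 1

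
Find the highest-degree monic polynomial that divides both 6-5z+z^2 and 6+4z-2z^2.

Repeated division with remainder:
  z^2-5z+6 = (-1/2)(-2z^2+4z+6) + (-3z+9)
  -2z^2+4z+6 = ((2/3)z+2/3)(-3z+9) + (0)
Last nonzero remainder: -3z+9. Dividing through by -3 gives the monic gcd z-3.

-3+z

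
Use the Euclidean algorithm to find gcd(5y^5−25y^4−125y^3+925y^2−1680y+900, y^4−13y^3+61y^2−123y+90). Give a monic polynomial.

y^3−10y^2+31y−30

Euclidean algorithm in ℚ[y]:
  5y^5−25y^4−125y^3+925y^2−1680y+900 = (5y+40)(y^4−13y^3+61y^2−123y+90) + (90y^3−900y^2+2790y−2700)
  y^4−13y^3+61y^2−123y+90 = ((1/90)y−1/30)(90y^3−900y^2+2790y−2700) + (0)
Last nonzero remainder: 90y^3−900y^2+2790y−2700. Dividing through by 90 gives the monic gcd y^3−10y^2+31y−30.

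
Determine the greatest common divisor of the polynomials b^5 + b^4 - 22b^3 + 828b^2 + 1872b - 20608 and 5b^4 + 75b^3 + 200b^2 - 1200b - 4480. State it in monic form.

By polynomial division,
  b^5 + b^4 - 22b^3 + 828b^2 + 1872b - 20608 = ((1/5)b - 14/5)(5b^4 + 75b^3 + 200b^2 - 1200b - 4480) + (148b^3 + 1628b^2 - 592b - 33152)
  5b^4 + 75b^3 + 200b^2 - 1200b - 4480 = ((5/148)b + 5/37)(148b^3 + 1628b^2 - 592b - 33152) + (0)
Last nonzero remainder: 148b^3 + 1628b^2 - 592b - 33152. Dividing through by 148 gives the monic gcd b^3 + 11b^2 - 4b - 224.

b^3 + 11b^2 - 4b - 224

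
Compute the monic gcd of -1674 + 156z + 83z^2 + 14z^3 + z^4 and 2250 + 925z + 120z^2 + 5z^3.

9 + z

Repeated division with remainder:
  z^4 + 14z^3 + 83z^2 + 156z - 1674 = ((1/5)z - 2)(5z^3 + 120z^2 + 925z + 2250) + (138z^2 + 1556z + 2826)
  5z^3 + 120z^2 + 925z + 2250 = ((5/138)z + 2195/4761)(138z^2 + 1556z + 2826) + ((501020/4761)z + 501020/529)
  138z^2 + 1556z + 2826 = ((328509/250510)z + 747477/250510)((501020/4761)z + 501020/529) + (0)
Last nonzero remainder: (501020/4761)z + 501020/529. Dividing through by 501020/4761 gives the monic gcd z + 9.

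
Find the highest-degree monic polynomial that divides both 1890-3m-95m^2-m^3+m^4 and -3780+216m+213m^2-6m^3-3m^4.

-210-23m+8m^2+m^3

By polynomial division,
  m^4-m^3-95m^2-3m+1890 = (-1/3)(-3m^4-6m^3+213m^2+216m-3780) + (-3m^3-24m^2+69m+630)
  -3m^4-6m^3+213m^2+216m-3780 = (m-6)(-3m^3-24m^2+69m+630) + (0)
Last nonzero remainder: -3m^3-24m^2+69m+630. Dividing through by -3 gives the monic gcd m^3+8m^2-23m-210.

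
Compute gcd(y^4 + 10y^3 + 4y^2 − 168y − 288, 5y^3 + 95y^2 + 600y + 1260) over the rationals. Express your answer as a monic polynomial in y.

y^2 + 12y + 36

Repeated division with remainder:
  y^4 + 10y^3 + 4y^2 − 168y − 288 = ((1/5)y − 9/5)(5y^3 + 95y^2 + 600y + 1260) + (55y^2 + 660y + 1980)
  5y^3 + 95y^2 + 600y + 1260 = ((1/11)y + 7/11)(55y^2 + 660y + 1980) + (0)
Last nonzero remainder: 55y^2 + 660y + 1980. Dividing through by 55 gives the monic gcd y^2 + 12y + 36.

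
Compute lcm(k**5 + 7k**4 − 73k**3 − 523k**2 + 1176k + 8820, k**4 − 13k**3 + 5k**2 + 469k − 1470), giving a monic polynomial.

By polynomial division,
  k**5 + 7k**4 − 73k**3 − 523k**2 + 1176k + 8820 = (k + 20)(k**4 − 13k**3 + 5k**2 + 469k − 1470) + (182k**3 − 1092k**2 − 6734k + 38220)
  k**4 − 13k**3 + 5k**2 + 469k − 1470 = ((1/182)k − 1/26)(182k**3 − 1092k**2 − 6734k + 38220) + (0)
Last nonzero remainder: 182k**3 − 1092k**2 − 6734k + 38220. Dividing through by 182 gives the monic gcd k**3 − 6k**2 − 37k + 210.
Then lcm(f, g) = f·g / gcd(f, g); expanding and making the result monic gives the answer.

k**6 − 122k**4 − 12k**3 + 4837k**2 + 588k − 61740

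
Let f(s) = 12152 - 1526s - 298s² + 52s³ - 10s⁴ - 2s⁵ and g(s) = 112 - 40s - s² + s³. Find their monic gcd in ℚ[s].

Euclidean algorithm in ℚ[s]:
  -2s⁵ - 10s⁴ + 52s³ - 298s² - 1526s + 12152 = (-2s² - 12s - 40)(s³ - s² - 40s + 112) + (-594s² - 1782s + 16632)
  s³ - s² - 40s + 112 = (-(1/594)s + 2/297)(-594s² - 1782s + 16632) + (0)
Last nonzero remainder: -594s² - 1782s + 16632. Dividing through by -594 gives the monic gcd s² + 3s - 28.

-28 + 3s + s²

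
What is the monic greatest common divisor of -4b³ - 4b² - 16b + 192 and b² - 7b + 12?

Repeated division with remainder:
  -4b³ - 4b² - 16b + 192 = (-4b - 32)(b² - 7b + 12) + (-192b + 576)
  b² - 7b + 12 = (-(1/192)b + 1/48)(-192b + 576) + (0)
Last nonzero remainder: -192b + 576. Dividing through by -192 gives the monic gcd b - 3.

b - 3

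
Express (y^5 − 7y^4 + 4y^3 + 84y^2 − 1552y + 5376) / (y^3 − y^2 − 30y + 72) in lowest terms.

Repeated division with remainder:
  y^5 − 7y^4 + 4y^3 + 84y^2 − 1552y + 5376 = (y^2 − 6y + 28)(y^3 − y^2 − 30y + 72) + (−140y^2 − 280y + 3360)
  y^3 − y^2 − 30y + 72 = (−(1/140)y + 3/140)(−140y^2 − 280y + 3360) + (0)
Last nonzero remainder: −140y^2 − 280y + 3360. Dividing through by −140 gives the monic gcd y^2 + 2y − 24.
Cancel y^2 + 2y − 24 from numerator and denominator to get the reduced form.

(y^3 − 9y^2 + 46y − 224)/(y − 3)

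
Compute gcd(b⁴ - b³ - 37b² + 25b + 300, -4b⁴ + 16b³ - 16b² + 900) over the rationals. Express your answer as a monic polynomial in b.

b² - 2b - 15

By polynomial division,
  b⁴ - b³ - 37b² + 25b + 300 = (-1/4)(-4b⁴ + 16b³ - 16b² + 900) + (3b³ - 41b² + 25b + 525)
  -4b⁴ + 16b³ - 16b² + 900 = (-(4/3)b - 116/9)(3b³ - 41b² + 25b + 525) + (-(4600/9)b² + (9200/9)b + 23000/3)
  3b³ - 41b² + 25b + 525 = (-(27/4600)b + 63/920)(-(4600/9)b² + (9200/9)b + 23000/3) + (0)
Last nonzero remainder: -(4600/9)b² + (9200/9)b + 23000/3. Dividing through by -4600/9 gives the monic gcd b² - 2b - 15.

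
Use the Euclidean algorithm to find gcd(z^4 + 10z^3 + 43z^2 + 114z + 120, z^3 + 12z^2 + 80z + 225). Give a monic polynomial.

Repeated division with remainder:
  z^4 + 10z^3 + 43z^2 + 114z + 120 = (z - 2)(z^3 + 12z^2 + 80z + 225) + (-13z^2 + 49z + 570)
  z^3 + 12z^2 + 80z + 225 = (-(1/13)z - 205/169)(-13z^2 + 49z + 570) + ((30975/169)z + 154875/169)
  -13z^2 + 49z + 570 = (-(2197/30975)z + 6422/10325)((30975/169)z + 154875/169) + (0)
Last nonzero remainder: (30975/169)z + 154875/169. Dividing through by 30975/169 gives the monic gcd z + 5.

z + 5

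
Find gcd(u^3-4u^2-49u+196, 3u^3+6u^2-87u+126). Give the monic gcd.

Apply the Euclidean algorithm:
  u^3-4u^2-49u+196 = (1/3)(3u^3+6u^2-87u+126) + (-6u^2-20u+154)
  3u^3+6u^2-87u+126 = (-(1/2)u+2/3)(-6u^2-20u+154) + ((10/3)u+70/3)
  -6u^2-20u+154 = (-(9/5)u+33/5)((10/3)u+70/3) + (0)
Last nonzero remainder: (10/3)u+70/3. Dividing through by 10/3 gives the monic gcd u+7.

u+7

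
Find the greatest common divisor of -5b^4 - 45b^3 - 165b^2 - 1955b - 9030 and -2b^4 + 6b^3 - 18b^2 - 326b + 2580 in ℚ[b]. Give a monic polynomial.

Euclidean algorithm in ℚ[b]:
  -5b^4 - 45b^3 - 165b^2 - 1955b - 9030 = (5/2)(-2b^4 + 6b^3 - 18b^2 - 326b + 2580) + (-60b^3 - 120b^2 - 1140b - 15480)
  -2b^4 + 6b^3 - 18b^2 - 326b + 2580 = ((1/30)b - 1/6)(-60b^3 - 120b^2 - 1140b - 15480) + (0)
Last nonzero remainder: -60b^3 - 120b^2 - 1140b - 15480. Dividing through by -60 gives the monic gcd b^3 + 2b^2 + 19b + 258.

b^3 + 2b^2 + 19b + 258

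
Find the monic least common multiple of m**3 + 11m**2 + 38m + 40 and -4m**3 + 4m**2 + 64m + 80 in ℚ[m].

Apply the Euclidean algorithm:
  m**3 + 11m**2 + 38m + 40 = (-1/4)(-4m**3 + 4m**2 + 64m + 80) + (12m**2 + 54m + 60)
  -4m**3 + 4m**2 + 64m + 80 = (-(1/3)m + 11/6)(12m**2 + 54m + 60) + (-15m - 30)
  12m**2 + 54m + 60 = (-(4/5)m - 2)(-15m - 30) + (0)
Last nonzero remainder: -15m - 30. Dividing through by -15 gives the monic gcd m + 2.
Then lcm(f, g) = f·g / gcd(f, g); expanding and making the result monic gives the answer.

m**5 + 8m**4 - 5m**3 - 184m**2 - 500m - 400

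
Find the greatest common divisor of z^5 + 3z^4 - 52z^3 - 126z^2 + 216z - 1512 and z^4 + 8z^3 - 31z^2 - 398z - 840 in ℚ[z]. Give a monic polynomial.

z^2 - z - 42

Repeated division with remainder:
  z^5 + 3z^4 - 52z^3 - 126z^2 + 216z - 1512 = (z - 5)(z^4 + 8z^3 - 31z^2 - 398z - 840) + (19z^3 + 117z^2 - 934z - 5712)
  z^4 + 8z^3 - 31z^2 - 398z - 840 = ((1/19)z + 35/361)(19z^3 + 117z^2 - 934z - 5712) + ((2460/361)z^2 - (2460/361)z - 103320/361)
  19z^3 + 117z^2 - 934z - 5712 = ((6859/2460)z + 12274/615)((2460/361)z^2 - (2460/361)z - 103320/361) + (0)
Last nonzero remainder: (2460/361)z^2 - (2460/361)z - 103320/361. Dividing through by 2460/361 gives the monic gcd z^2 - z - 42.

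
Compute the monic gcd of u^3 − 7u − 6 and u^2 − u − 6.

u^2 − u − 6

Apply the Euclidean algorithm:
  u^3 − 7u − 6 = (u + 1)(u^2 − u − 6) + (0)
The last nonzero remainder u^2 − u − 6 is already monic.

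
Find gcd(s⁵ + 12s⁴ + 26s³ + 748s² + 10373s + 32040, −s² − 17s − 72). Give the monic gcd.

s² + 17s + 72

Euclidean algorithm in ℚ[s]:
  s⁵ + 12s⁴ + 26s³ + 748s² + 10373s + 32040 = (−s³ + 5s² − 39s − 445)(−s² − 17s − 72) + (0)
Last nonzero remainder: −s² − 17s − 72. Dividing through by −1 gives the monic gcd s² + 17s + 72.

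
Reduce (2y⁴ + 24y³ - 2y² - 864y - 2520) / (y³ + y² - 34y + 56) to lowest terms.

(2y³ + 10y² - 72y - 360)/(y² - 6y + 8)

By polynomial division,
  2y⁴ + 24y³ - 2y² - 864y - 2520 = (2y + 22)(y³ + y² - 34y + 56) + (44y² - 228y - 3752)
  y³ + y² - 34y + 56 = ((1/44)y + 17/121)(44y² - 228y - 3752) + ((10080/121)y + 70560/121)
  44y² - 228y - 3752 = ((1331/2520)y - 8107/1260)((10080/121)y + 70560/121) + (0)
Last nonzero remainder: (10080/121)y + 70560/121. Dividing through by 10080/121 gives the monic gcd y + 7.
Cancel y + 7 from numerator and denominator to get the reduced form.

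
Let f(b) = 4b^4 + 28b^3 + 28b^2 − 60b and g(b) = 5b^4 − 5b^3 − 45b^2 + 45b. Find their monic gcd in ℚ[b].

b^3 + 2b^2 − 3b

Apply the Euclidean algorithm:
  4b^4 + 28b^3 + 28b^2 − 60b = (4/5)(5b^4 − 5b^3 − 45b^2 + 45b) + (32b^3 + 64b^2 − 96b)
  5b^4 − 5b^3 − 45b^2 + 45b = ((5/32)b − 15/32)(32b^3 + 64b^2 − 96b) + (0)
Last nonzero remainder: 32b^3 + 64b^2 − 96b. Dividing through by 32 gives the monic gcd b^3 + 2b^2 − 3b.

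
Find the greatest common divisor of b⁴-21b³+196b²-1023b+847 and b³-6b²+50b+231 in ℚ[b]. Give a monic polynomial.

By polynomial division,
  b⁴-21b³+196b²-1023b+847 = (b-15)(b³-6b²+50b+231) + (56b²-504b+4312)
  b³-6b²+50b+231 = ((1/56)b+3/56)(56b²-504b+4312) + (0)
Last nonzero remainder: 56b²-504b+4312. Dividing through by 56 gives the monic gcd b²-9b+77.

b²-9b+77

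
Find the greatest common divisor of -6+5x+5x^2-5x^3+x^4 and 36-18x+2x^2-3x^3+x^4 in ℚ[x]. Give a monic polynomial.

6-5x+x^2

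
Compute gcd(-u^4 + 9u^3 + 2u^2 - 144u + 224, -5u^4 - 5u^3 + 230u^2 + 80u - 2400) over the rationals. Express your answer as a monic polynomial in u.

u^2 - 16

Repeated division with remainder:
  -u^4 + 9u^3 + 2u^2 - 144u + 224 = (1/5)(-5u^4 - 5u^3 + 230u^2 + 80u - 2400) + (10u^3 - 44u^2 - 160u + 704)
  -5u^4 - 5u^3 + 230u^2 + 80u - 2400 = (-(1/2)u - 27/10)(10u^3 - 44u^2 - 160u + 704) + ((156/5)u^2 - 2496/5)
  10u^3 - 44u^2 - 160u + 704 = ((25/78)u - 55/39)((156/5)u^2 - 2496/5) + (0)
Last nonzero remainder: (156/5)u^2 - 2496/5. Dividing through by 156/5 gives the monic gcd u^2 - 16.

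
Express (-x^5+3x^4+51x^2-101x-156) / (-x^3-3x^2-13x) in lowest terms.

(x^3-6x^2+5x+12)/(x)

By polynomial division,
  -x^5+3x^4+51x^2-101x-156 = (x^2-6x+5)(-x^3-3x^2-13x) + (-12x^2-36x-156)
  -x^3-3x^2-13x = ((1/12)x)(-12x^2-36x-156) + (0)
Last nonzero remainder: -12x^2-36x-156. Dividing through by -12 gives the monic gcd x^2+3x+13.
Cancel x^2+3x+13 from numerator and denominator to get the reduced form.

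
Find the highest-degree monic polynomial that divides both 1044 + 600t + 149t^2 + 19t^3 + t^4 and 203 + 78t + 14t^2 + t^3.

29 + 7t + t^2

Apply the Euclidean algorithm:
  t^4 + 19t^3 + 149t^2 + 600t + 1044 = (t + 5)(t^3 + 14t^2 + 78t + 203) + (t^2 + 7t + 29)
  t^3 + 14t^2 + 78t + 203 = (t + 7)(t^2 + 7t + 29) + (0)
The last nonzero remainder t^2 + 7t + 29 is already monic.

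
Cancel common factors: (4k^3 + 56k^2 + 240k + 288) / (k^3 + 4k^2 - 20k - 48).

Repeated division with remainder:
  4k^3 + 56k^2 + 240k + 288 = (4)(k^3 + 4k^2 - 20k - 48) + (40k^2 + 320k + 480)
  k^3 + 4k^2 - 20k - 48 = ((1/40)k - 1/10)(40k^2 + 320k + 480) + (0)
Last nonzero remainder: 40k^2 + 320k + 480. Dividing through by 40 gives the monic gcd k^2 + 8k + 12.
Cancel k^2 + 8k + 12 from numerator and denominator to get the reduced form.

(4k + 24)/(k - 4)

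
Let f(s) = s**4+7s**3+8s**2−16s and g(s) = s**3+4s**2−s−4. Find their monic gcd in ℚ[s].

By polynomial division,
  s**4+7s**3+8s**2−16s = (s+3)(s**3+4s**2−s−4) + (−3s**2−9s+12)
  s**3+4s**2−s−4 = (−(1/3)s−1/3)(−3s**2−9s+12) + (0)
Last nonzero remainder: −3s**2−9s+12. Dividing through by −3 gives the monic gcd s**2+3s−4.

s**2+3s−4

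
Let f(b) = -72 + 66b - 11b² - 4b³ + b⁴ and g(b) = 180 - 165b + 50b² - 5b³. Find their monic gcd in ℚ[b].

9 - 6b + b²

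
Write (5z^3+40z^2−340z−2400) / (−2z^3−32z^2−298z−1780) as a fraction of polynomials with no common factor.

(−5z^2+10z+240)/(2z^2+12z+178)

Repeated division with remainder:
  5z^3+40z^2−340z−2400 = (−5/2)(−2z^3−32z^2−298z−1780) + (−40z^2−1085z−6850)
  −2z^3−32z^2−298z−1780 = ((1/20)z−89/160)(−40z^2−1085z−6850) + (−(17889/32)z−89445/16)
  −40z^2−1085z−6850 = ((1280/17889)z+21920/17889)(−(17889/32)z−89445/16) + (0)
Last nonzero remainder: −(17889/32)z−89445/16. Dividing through by −17889/32 gives the monic gcd z+10.
Cancel z+10 from numerator and denominator to get the reduced form.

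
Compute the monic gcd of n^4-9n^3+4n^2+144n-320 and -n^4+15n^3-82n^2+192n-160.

By polynomial division,
  n^4-9n^3+4n^2+144n-320 = (-1)(-n^4+15n^3-82n^2+192n-160) + (6n^3-78n^2+336n-480)
  -n^4+15n^3-82n^2+192n-160 = (-(1/6)n+1/3)(6n^3-78n^2+336n-480) + (0)
Last nonzero remainder: 6n^3-78n^2+336n-480. Dividing through by 6 gives the monic gcd n^3-13n^2+56n-80.

n^3-13n^2+56n-80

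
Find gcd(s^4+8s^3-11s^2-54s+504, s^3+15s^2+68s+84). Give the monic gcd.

By polynomial division,
  s^4+8s^3-11s^2-54s+504 = (s-7)(s^3+15s^2+68s+84) + (26s^2+338s+1092)
  s^3+15s^2+68s+84 = ((1/26)s+1/13)(26s^2+338s+1092) + (0)
Last nonzero remainder: 26s^2+338s+1092. Dividing through by 26 gives the monic gcd s^2+13s+42.

s^2+13s+42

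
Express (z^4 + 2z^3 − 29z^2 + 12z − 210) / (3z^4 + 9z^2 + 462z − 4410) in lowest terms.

(z^2 + 6)/(3z^2 − 6z + 126)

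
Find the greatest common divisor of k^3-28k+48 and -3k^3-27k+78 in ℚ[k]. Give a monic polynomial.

Euclidean algorithm in ℚ[k]:
  k^3-28k+48 = (-1/3)(-3k^3-27k+78) + (-37k+74)
  -3k^3-27k+78 = ((3/37)k^2+(6/37)k+39/37)(-37k+74) + (0)
Last nonzero remainder: -37k+74. Dividing through by -37 gives the monic gcd k-2.

k-2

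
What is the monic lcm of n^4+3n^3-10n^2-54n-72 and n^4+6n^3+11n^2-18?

n^5+2n^4-13n^3-44n^2-18n+72

Euclidean algorithm in ℚ[n]:
  n^4+3n^3-10n^2-54n-72 = (n^4+6n^3+11n^2-18) + (-3n^3-21n^2-54n-54)
  n^4+6n^3+11n^2-18 = (-(1/3)n+1/3)(-3n^3-21n^2-54n-54) + (0)
Last nonzero remainder: -3n^3-21n^2-54n-54. Dividing through by -3 gives the monic gcd n^3+7n^2+18n+18.
Then lcm(f, g) = f·g / gcd(f, g); expanding and making the result monic gives the answer.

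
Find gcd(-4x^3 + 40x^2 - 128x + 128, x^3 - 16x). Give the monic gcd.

x - 4

Euclidean algorithm in ℚ[x]:
  -4x^3 + 40x^2 - 128x + 128 = (-4)(x^3 - 16x) + (40x^2 - 192x + 128)
  x^3 - 16x = ((1/40)x + 3/25)(40x^2 - 192x + 128) + ((96/25)x - 384/25)
  40x^2 - 192x + 128 = ((125/12)x - 25/3)((96/25)x - 384/25) + (0)
Last nonzero remainder: (96/25)x - 384/25. Dividing through by 96/25 gives the monic gcd x - 4.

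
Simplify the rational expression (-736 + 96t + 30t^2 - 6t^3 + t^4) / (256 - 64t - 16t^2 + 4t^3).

(46 - 6t + t^2)/(-16 + 4t)

Euclidean algorithm in ℚ[t]:
  t^4 - 6t^3 + 30t^2 + 96t - 736 = ((1/4)t - 1/2)(4t^3 - 16t^2 - 64t + 256) + (38t^2 - 608)
  4t^3 - 16t^2 - 64t + 256 = ((2/19)t - 8/19)(38t^2 - 608) + (0)
Last nonzero remainder: 38t^2 - 608. Dividing through by 38 gives the monic gcd t^2 - 16.
Cancel t^2 - 16 from numerator and denominator to get the reduced form.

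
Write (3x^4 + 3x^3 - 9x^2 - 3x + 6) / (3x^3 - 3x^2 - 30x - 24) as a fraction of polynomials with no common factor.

(x^2 - 2x + 1)/(x - 4)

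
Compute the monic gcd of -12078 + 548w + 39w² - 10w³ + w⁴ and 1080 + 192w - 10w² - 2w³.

Repeated division with remainder:
  w⁴ - 10w³ + 39w² + 548w - 12078 = (-(1/2)w + 15/2)(-2w³ - 10w² + 192w + 1080) + (210w² - 352w - 20178)
  -2w³ - 10w² + 192w + 1080 = (-(1/105)w - 701/11025)(210w² - 352w - 20178) + (-(248642/11025)w - 248642/1225)
  210w² - 352w - 20178 = (-(1157625/124321)w + 12359025/124321)(-(248642/11025)w - 248642/1225) + (0)
Last nonzero remainder: -(248642/11025)w - 248642/1225. Dividing through by -248642/11025 gives the monic gcd w + 9.

9 + w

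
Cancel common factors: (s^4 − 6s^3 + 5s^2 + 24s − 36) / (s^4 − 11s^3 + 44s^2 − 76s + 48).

(s^2 − s − 6)/(s^2 − 6s + 8)

Euclidean algorithm in ℚ[s]:
  s^4 − 6s^3 + 5s^2 + 24s − 36 = (s^4 − 11s^3 + 44s^2 − 76s + 48) + (5s^3 − 39s^2 + 100s − 84)
  s^4 − 11s^3 + 44s^2 − 76s + 48 = ((1/5)s − 16/25)(5s^3 − 39s^2 + 100s − 84) + (−(24/25)s^2 + (24/5)s − 144/25)
  5s^3 − 39s^2 + 100s − 84 = (−(125/24)s + 175/12)(−(24/25)s^2 + (24/5)s − 144/25) + (0)
Last nonzero remainder: −(24/25)s^2 + (24/5)s − 144/25. Dividing through by −24/25 gives the monic gcd s^2 − 5s + 6.
Cancel s^2 − 5s + 6 from numerator and denominator to get the reduced form.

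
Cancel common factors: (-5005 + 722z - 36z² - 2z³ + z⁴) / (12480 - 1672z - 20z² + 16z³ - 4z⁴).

(77 - 4z - z²)/(-192 + 8z + 4z²)

By polynomial division,
  z⁴ - 2z³ - 36z² + 722z - 5005 = (-1/4)(-4z⁴ + 16z³ - 20z² - 1672z + 12480) + (2z³ - 41z² + 304z - 1885)
  -4z⁴ + 16z³ - 20z² - 1672z + 12480 = (-2z - 33)(2z³ - 41z² + 304z - 1885) + (-765z² + 4590z - 49725)
  2z³ - 41z² + 304z - 1885 = (-(2/765)z + 29/765)(-765z² + 4590z - 49725) + (0)
Last nonzero remainder: -765z² + 4590z - 49725. Dividing through by -765 gives the monic gcd z² - 6z + 65.
Cancel z² - 6z + 65 from numerator and denominator to get the reduced form.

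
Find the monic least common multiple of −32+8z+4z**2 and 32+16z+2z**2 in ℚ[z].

By polynomial division,
  4z**2+8z−32 = (2)(2z**2+16z+32) + (−24z−96)
  2z**2+16z+32 = (−(1/12)z−1/3)(−24z−96) + (0)
Last nonzero remainder: −24z−96. Dividing through by −24 gives the monic gcd z+4.
Then lcm(f, g) = f·g / gcd(f, g); expanding and making the result monic gives the answer.

−32+6z**2+z**3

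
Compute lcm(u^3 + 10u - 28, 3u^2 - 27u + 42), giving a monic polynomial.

Apply the Euclidean algorithm:
  u^3 + 10u - 28 = ((1/3)u + 3)(3u^2 - 27u + 42) + (77u - 154)
  3u^2 - 27u + 42 = ((3/77)u - 3/11)(77u - 154) + (0)
Last nonzero remainder: 77u - 154. Dividing through by 77 gives the monic gcd u - 2.
Then lcm(f, g) = f·g / gcd(f, g); expanding and making the result monic gives the answer.

u^4 - 7u^3 + 10u^2 - 98u + 196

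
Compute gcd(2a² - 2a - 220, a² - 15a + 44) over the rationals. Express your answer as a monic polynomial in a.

Euclidean algorithm in ℚ[a]:
  2a² - 2a - 220 = (2)(a² - 15a + 44) + (28a - 308)
  a² - 15a + 44 = ((1/28)a - 1/7)(28a - 308) + (0)
Last nonzero remainder: 28a - 308. Dividing through by 28 gives the monic gcd a - 11.

a - 11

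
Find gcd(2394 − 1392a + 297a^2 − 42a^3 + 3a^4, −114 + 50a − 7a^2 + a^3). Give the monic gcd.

By polynomial division,
  3a^4 − 42a^3 + 297a^2 − 1392a + 2394 = (3a − 21)(a^3 − 7a^2 + 50a − 114) + (0)
The last nonzero remainder a^3 − 7a^2 + 50a − 114 is already monic.

−114 + 50a − 7a^2 + a^3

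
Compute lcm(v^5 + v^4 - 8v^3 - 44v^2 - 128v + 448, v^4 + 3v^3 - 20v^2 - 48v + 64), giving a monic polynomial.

By polynomial division,
  v^5 + v^4 - 8v^3 - 44v^2 - 128v + 448 = (v - 2)(v^4 + 3v^3 - 20v^2 - 48v + 64) + (18v^3 - 36v^2 - 288v + 576)
  v^4 + 3v^3 - 20v^2 - 48v + 64 = ((1/18)v + 5/18)(18v^3 - 36v^2 - 288v + 576) + (6v^2 - 96)
  18v^3 - 36v^2 - 288v + 576 = (3v - 6)(6v^2 - 96) + (0)
Last nonzero remainder: 6v^2 - 96. Dividing through by 6 gives the monic gcd v^2 - 16.
Then lcm(f, g) = f·g / gcd(f, g); expanding and making the result monic gives the answer.

v^7 + 4v^6 - 9v^5 - 72v^4 - 228v^3 + 240v^2 + 1856v - 1792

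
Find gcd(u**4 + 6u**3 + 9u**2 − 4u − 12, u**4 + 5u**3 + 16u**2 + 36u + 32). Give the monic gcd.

u**2 + 4u + 4

Repeated division with remainder:
  u**4 + 6u**3 + 9u**2 − 4u − 12 = (u**4 + 5u**3 + 16u**2 + 36u + 32) + (u**3 − 7u**2 − 40u − 44)
  u**4 + 5u**3 + 16u**2 + 36u + 32 = (u + 12)(u**3 − 7u**2 − 40u − 44) + (140u**2 + 560u + 560)
  u**3 − 7u**2 − 40u − 44 = ((1/140)u − 11/140)(140u**2 + 560u + 560) + (0)
Last nonzero remainder: 140u**2 + 560u + 560. Dividing through by 140 gives the monic gcd u**2 + 4u + 4.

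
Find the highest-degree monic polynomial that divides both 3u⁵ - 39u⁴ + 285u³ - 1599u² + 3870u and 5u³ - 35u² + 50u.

u² - 5u

Euclidean algorithm in ℚ[u]:
  3u⁵ - 39u⁴ + 285u³ - 1599u² + 3870u = ((3/5)u² - (18/5)u + 129/5)(5u³ - 35u² + 50u) + (-516u² + 2580u)
  5u³ - 35u² + 50u = (-(5/516)u + 5/258)(-516u² + 2580u) + (0)
Last nonzero remainder: -516u² + 2580u. Dividing through by -516 gives the monic gcd u² - 5u.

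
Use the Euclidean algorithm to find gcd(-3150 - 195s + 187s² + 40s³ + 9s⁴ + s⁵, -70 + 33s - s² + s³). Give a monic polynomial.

By polynomial division,
  s⁵ + 9s⁴ + 40s³ + 187s² - 195s - 3150 = (s² + 10s + 17)(s³ - s² + 33s - 70) + (-56s² - 56s - 1960)
  s³ - s² + 33s - 70 = (-(1/56)s + 1/28)(-56s² - 56s - 1960) + (0)
Last nonzero remainder: -56s² - 56s - 1960. Dividing through by -56 gives the monic gcd s² + s + 35.

35 + s + s²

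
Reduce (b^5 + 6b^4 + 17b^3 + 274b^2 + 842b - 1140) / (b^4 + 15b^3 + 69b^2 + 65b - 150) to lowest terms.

Euclidean algorithm in ℚ[b]:
  b^5 + 6b^4 + 17b^3 + 274b^2 + 842b - 1140 = (b - 9)(b^4 + 15b^3 + 69b^2 + 65b - 150) + (83b^3 + 830b^2 + 1577b - 2490)
  b^4 + 15b^3 + 69b^2 + 65b - 150 = ((1/83)b + 5/83)(83b^3 + 830b^2 + 1577b - 2490) + (0)
Last nonzero remainder: 83b^3 + 830b^2 + 1577b - 2490. Dividing through by 83 gives the monic gcd b^3 + 10b^2 + 19b - 30.
Cancel b^3 + 10b^2 + 19b - 30 from numerator and denominator to get the reduced form.

(b^2 - 4b + 38)/(b + 5)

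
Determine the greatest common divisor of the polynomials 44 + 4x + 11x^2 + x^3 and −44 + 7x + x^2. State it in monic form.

11 + x

Apply the Euclidean algorithm:
  x^3 + 11x^2 + 4x + 44 = (x + 4)(x^2 + 7x − 44) + (20x + 220)
  x^2 + 7x − 44 = ((1/20)x − 1/5)(20x + 220) + (0)
Last nonzero remainder: 20x + 220. Dividing through by 20 gives the monic gcd x + 11.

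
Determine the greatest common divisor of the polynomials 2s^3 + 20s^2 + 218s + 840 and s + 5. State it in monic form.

By polynomial division,
  2s^3 + 20s^2 + 218s + 840 = (2s^2 + 10s + 168)(s + 5) + (0)
The last nonzero remainder s + 5 is already monic.

s + 5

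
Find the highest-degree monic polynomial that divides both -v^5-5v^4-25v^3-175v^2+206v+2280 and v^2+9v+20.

v^2+9v+20

Euclidean algorithm in ℚ[v]:
  -v^5-5v^4-25v^3-175v^2+206v+2280 = (-v^3+4v^2-41v+114)(v^2+9v+20) + (0)
The last nonzero remainder v^2+9v+20 is already monic.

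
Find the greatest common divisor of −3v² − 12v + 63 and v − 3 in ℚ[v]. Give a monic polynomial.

v − 3

Euclidean algorithm in ℚ[v]:
  −3v² − 12v + 63 = (−3v − 21)(v − 3) + (0)
The last nonzero remainder v − 3 is already monic.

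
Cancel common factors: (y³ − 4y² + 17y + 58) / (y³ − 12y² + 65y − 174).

Repeated division with remainder:
  y³ − 4y² + 17y + 58 = (y³ − 12y² + 65y − 174) + (8y² − 48y + 232)
  y³ − 12y² + 65y − 174 = ((1/8)y − 3/4)(8y² − 48y + 232) + (0)
Last nonzero remainder: 8y² − 48y + 232. Dividing through by 8 gives the monic gcd y² − 6y + 29.
Cancel y² − 6y + 29 from numerator and denominator to get the reduced form.

(y + 2)/(y − 6)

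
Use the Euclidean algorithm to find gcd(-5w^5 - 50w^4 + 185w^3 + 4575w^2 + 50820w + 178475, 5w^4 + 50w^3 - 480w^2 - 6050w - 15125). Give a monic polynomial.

w^3 + 5w^2 - 121w - 605

By polynomial division,
  -5w^5 - 50w^4 + 185w^3 + 4575w^2 + 50820w + 178475 = (-w)(5w^4 + 50w^3 - 480w^2 - 6050w - 15125) + (-295w^3 - 1475w^2 + 35695w + 178475)
  5w^4 + 50w^3 - 480w^2 - 6050w - 15125 = (-(1/59)w - 5/59)(-295w^3 - 1475w^2 + 35695w + 178475) + (0)
Last nonzero remainder: -295w^3 - 1475w^2 + 35695w + 178475. Dividing through by -295 gives the monic gcd w^3 + 5w^2 - 121w - 605.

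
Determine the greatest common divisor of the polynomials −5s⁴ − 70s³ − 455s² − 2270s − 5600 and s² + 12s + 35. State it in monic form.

Repeated division with remainder:
  −5s⁴ − 70s³ − 455s² − 2270s − 5600 = (−5s² − 10s − 160)(s² + 12s + 35) + (0)
The last nonzero remainder s² + 12s + 35 is already monic.

s² + 12s + 35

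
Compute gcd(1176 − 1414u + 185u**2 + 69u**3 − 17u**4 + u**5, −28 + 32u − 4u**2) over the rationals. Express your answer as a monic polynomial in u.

7 − 8u + u**2

Apply the Euclidean algorithm:
  u**5 − 17u**4 + 69u**3 + 185u**2 − 1414u + 1176 = (−(1/4)u**3 + (9/4)u**2 + (5/2)u − 42)(−4u**2 + 32u − 28) + (0)
Last nonzero remainder: −4u**2 + 32u − 28. Dividing through by −4 gives the monic gcd u**2 − 8u + 7.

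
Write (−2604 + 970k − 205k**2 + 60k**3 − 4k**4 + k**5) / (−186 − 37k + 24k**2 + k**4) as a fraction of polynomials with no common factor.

(28 − 2k + k**2)/(2 + k)

Repeated division with remainder:
  k**5 − 4k**4 + 60k**3 − 205k**2 + 970k − 2604 = (k − 4)(k**4 + 24k**2 − 37k − 186) + (36k**3 − 72k**2 + 1008k − 3348)
  k**4 + 24k**2 − 37k − 186 = ((1/36)k + 1/18)(36k**3 − 72k**2 + 1008k − 3348) + (0)
Last nonzero remainder: 36k**3 − 72k**2 + 1008k − 3348. Dividing through by 36 gives the monic gcd k**3 − 2k**2 + 28k − 93.
Cancel k**3 − 2k**2 + 28k − 93 from numerator and denominator to get the reduced form.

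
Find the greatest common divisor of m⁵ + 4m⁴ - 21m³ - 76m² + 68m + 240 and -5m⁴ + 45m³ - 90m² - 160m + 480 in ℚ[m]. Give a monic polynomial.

Apply the Euclidean algorithm:
  m⁵ + 4m⁴ - 21m³ - 76m² + 68m + 240 = (-(1/5)m - 13/5)(-5m⁴ + 45m³ - 90m² - 160m + 480) + (78m³ - 342m² - 252m + 1488)
  -5m⁴ + 45m³ - 90m² - 160m + 480 = (-(5/78)m + 50/169)(78m³ - 342m² - 252m + 1488) + (-(840/169)m² + (1680/169)m + 6720/169)
  78m³ - 342m² - 252m + 1488 = (-(2197/140)m + 5239/140)(-(840/169)m² + (1680/169)m + 6720/169) + (0)
Last nonzero remainder: -(840/169)m² + (1680/169)m + 6720/169. Dividing through by -840/169 gives the monic gcd m² - 2m - 8.

m² - 2m - 8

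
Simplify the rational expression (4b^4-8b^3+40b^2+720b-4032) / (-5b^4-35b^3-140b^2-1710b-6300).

(-4b+16)/(5b+25)

Apply the Euclidean algorithm:
  4b^4-8b^3+40b^2+720b-4032 = (-4/5)(-5b^4-35b^3-140b^2-1710b-6300) + (-36b^3-72b^2-648b-9072)
  -5b^4-35b^3-140b^2-1710b-6300 = ((5/36)b+25/36)(-36b^3-72b^2-648b-9072) + (0)
Last nonzero remainder: -36b^3-72b^2-648b-9072. Dividing through by -36 gives the monic gcd b^3+2b^2+18b+252.
Cancel b^3+2b^2+18b+252 from numerator and denominator to get the reduced form.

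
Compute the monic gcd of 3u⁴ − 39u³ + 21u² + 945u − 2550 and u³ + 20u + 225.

u + 5

Apply the Euclidean algorithm:
  3u⁴ − 39u³ + 21u² + 945u − 2550 = (3u − 39)(u³ + 20u + 225) + (−39u² + 1050u + 6225)
  u³ + 20u + 225 = (−(1/39)u − 350/507)(−39u² + 1050u + 6225) + ((152855/169)u + 764275/169)
  −39u² + 1050u + 6225 = (−(6591/152855)u + 42081/30571)((152855/169)u + 764275/169) + (0)
Last nonzero remainder: (152855/169)u + 764275/169. Dividing through by 152855/169 gives the monic gcd u + 5.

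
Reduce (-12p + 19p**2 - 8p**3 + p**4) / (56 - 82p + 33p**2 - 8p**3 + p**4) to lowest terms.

(-3p + p**2)/(14 - 3p + p**2)

Apply the Euclidean algorithm:
  p**4 - 8p**3 + 19p**2 - 12p = (p**4 - 8p**3 + 33p**2 - 82p + 56) + (-14p**2 + 70p - 56)
  p**4 - 8p**3 + 33p**2 - 82p + 56 = (-(1/14)p**2 + (3/14)p - 1)(-14p**2 + 70p - 56) + (0)
Last nonzero remainder: -14p**2 + 70p - 56. Dividing through by -14 gives the monic gcd p**2 - 5p + 4.
Cancel p**2 - 5p + 4 from numerator and denominator to get the reduced form.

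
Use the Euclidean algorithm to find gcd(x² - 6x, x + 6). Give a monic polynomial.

1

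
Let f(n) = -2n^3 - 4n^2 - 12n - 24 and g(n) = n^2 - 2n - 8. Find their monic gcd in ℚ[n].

By polynomial division,
  -2n^3 - 4n^2 - 12n - 24 = (-2n - 8)(n^2 - 2n - 8) + (-44n - 88)
  n^2 - 2n - 8 = (-(1/44)n + 1/11)(-44n - 88) + (0)
Last nonzero remainder: -44n - 88. Dividing through by -44 gives the monic gcd n + 2.

n + 2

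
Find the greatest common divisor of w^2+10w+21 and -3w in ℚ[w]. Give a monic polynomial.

1

Repeated division with remainder:
  w^2+10w+21 = (-(1/3)w-10/3)(-3w) + (21)
  -3w = (-(1/7)w)(21) + (0)
The last nonzero remainder is the constant 21, so the polynomials are coprime and gcd = 1.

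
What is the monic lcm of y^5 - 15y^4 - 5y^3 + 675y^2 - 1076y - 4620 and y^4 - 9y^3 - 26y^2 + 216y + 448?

Repeated division with remainder:
  y^5 - 15y^4 - 5y^3 + 675y^2 - 1076y - 4620 = (y - 6)(y^4 - 9y^3 - 26y^2 + 216y + 448) + (-33y^3 + 303y^2 - 228y - 1932)
  y^4 - 9y^3 - 26y^2 + 216y + 448 = (-(1/33)y - 2/363)(-33y^3 + 303y^2 - 228y - 1932) + (-(3780/121)y^2 + (18900/121)y + 52920/121)
  -33y^3 + 303y^2 - 228y - 1932 = ((1331/1260)y - 2783/630)(-(3780/121)y^2 + (18900/121)y + 52920/121) + (0)
Last nonzero remainder: -(3780/121)y^2 + (18900/121)y + 52920/121. Dividing through by -3780/121 gives the monic gcd y^2 - 5y - 14.
Then lcm(f, g) = f·g / gcd(f, g); expanding and making the result monic gives the answer.

y^7 - 19y^6 + 23y^5 + 1175y^4 - 3616y^3 - 21916y^2 + 52912y + 147840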